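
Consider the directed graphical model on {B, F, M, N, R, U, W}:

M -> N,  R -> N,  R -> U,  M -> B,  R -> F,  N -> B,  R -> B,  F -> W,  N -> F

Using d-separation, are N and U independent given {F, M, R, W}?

Yes

We examine all 4 paths between N and U:
  1. N ← M → B ← R → U — M:fork[blocks]; B:collider[blocks]; R:fork[blocks] ⇒ blocked
  2. N → B ← R → U — B:collider[blocks]; R:fork[blocks] ⇒ blocked
  3. N → F ← R → U — F:collider[open]; R:fork[blocks] ⇒ blocked
  4. N ← R → U — R:fork[blocks] ⇒ blocked
Every path is blocked, so N and U are d-separated given {F, M, R, W}.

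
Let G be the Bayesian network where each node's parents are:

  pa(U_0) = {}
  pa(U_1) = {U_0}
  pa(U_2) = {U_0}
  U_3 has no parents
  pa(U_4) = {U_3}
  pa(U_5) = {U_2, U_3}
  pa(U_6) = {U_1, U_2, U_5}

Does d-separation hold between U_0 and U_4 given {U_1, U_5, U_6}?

No

We examine all 4 paths between U_0 and U_4:
Path 1: U_0 → U_2 → U_6 ← U_5 ← U_3 → U_4
  U_5 is a chain here and U_5 is conditioned on, so the path is blocked at U_5.
Path 2: U_0 → U_2 → U_5 ← U_3 → U_4
  U_2 is a chain and U_2 is not conditioned on; U_5 is a collider and U_5 is conditioned on, which opens it; U_3 is a fork and U_3 is not conditioned on — no node blocks this path, so it is active.
Path 3: U_0 → U_1 → U_6 ← U_2 → U_5 ← U_3 → U_4
  U_1 is a chain here and U_1 is conditioned on, so the path is blocked at U_1.
Path 4: U_0 → U_1 → U_6 ← U_5 ← U_3 → U_4
  U_1 is a chain here and U_1 is conditioned on, so the path is blocked at U_1.
At least one path is unblocked, so d-separation fails.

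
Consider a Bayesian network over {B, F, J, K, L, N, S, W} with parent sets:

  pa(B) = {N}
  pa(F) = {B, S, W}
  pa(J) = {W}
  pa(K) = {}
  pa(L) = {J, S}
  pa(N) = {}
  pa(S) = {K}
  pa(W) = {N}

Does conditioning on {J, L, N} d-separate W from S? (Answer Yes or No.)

We examine all 3 paths between W and S:
Path 1: W → J → L ← S
  J is a chain here and J is conditioned on, so the path is blocked at J.
Path 2: W ← N → B → F ← S
  N is a fork here and N is conditioned on, so the path is blocked at N.
Path 3: W → F ← S
  F is a collider here and neither F nor any of its descendants is conditioned on, so the collider stays closed — the path is blocked at F.
Since every path is blocked, d-separation holds.

Yes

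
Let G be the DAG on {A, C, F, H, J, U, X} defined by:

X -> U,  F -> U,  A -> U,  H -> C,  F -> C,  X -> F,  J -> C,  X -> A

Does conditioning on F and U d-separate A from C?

There are 4 undirected paths between A and C; checking each against the conditioning set {F, U}:
Path 1: A ← X → U ← F → C
  F is a fork here and F is conditioned on, so the path is blocked at F.
Path 2: A ← X → F → C
  F is a chain here and F is conditioned on, so the path is blocked at F.
Path 3: A → U ← X → F → C
  F is a chain here and F is conditioned on, so the path is blocked at F.
Path 4: A → U ← F → C
  F is a fork here and F is conditioned on, so the path is blocked at F.
Since every path is blocked, d-separation holds.

Yes — A and C are d-separated given {F, U}.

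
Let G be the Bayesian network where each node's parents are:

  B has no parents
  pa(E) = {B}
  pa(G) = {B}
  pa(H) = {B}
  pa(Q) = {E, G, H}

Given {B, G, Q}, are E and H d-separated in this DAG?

No

4 paths connect E and H; each must be blocked for d-separation to hold:
Path 1: E ← B → G → Q ← H
  B is a fork here and B is conditioned on, so the path is blocked at B.
Path 2: E ← B → H
  B is a fork here and B is conditioned on, so the path is blocked at B.
Path 3: E → Q ← G ← B → H
  G is a chain here and G is conditioned on, so the path is blocked at G.
Path 4: E → Q ← H
  Q is a collider and Q is conditioned on, which opens it — no node blocks this path, so it is active.
At least one path is unblocked, so d-separation fails.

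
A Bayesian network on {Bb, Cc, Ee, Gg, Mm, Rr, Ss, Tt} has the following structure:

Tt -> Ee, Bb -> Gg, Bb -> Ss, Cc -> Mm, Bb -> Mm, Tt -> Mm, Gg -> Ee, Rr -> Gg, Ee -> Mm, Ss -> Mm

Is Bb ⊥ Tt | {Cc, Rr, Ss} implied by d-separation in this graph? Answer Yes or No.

Yes

We examine all 6 paths between Bb and Tt:
  1. Bb → Ss → Mm ← Tt — Ss:chain[blocks]; Mm:collider[blocks] ⇒ blocked
  2. Bb → Ss → Mm ← Ee ← Tt — Ss:chain[blocks]; Mm:collider[blocks]; Ee:chain[open] ⇒ blocked
  3. Bb → Gg → Ee ← Tt — Gg:chain[open]; Ee:collider[blocks] ⇒ blocked
  4. Bb → Gg → Ee → Mm ← Tt — Gg:chain[open]; Ee:chain[open]; Mm:collider[blocks] ⇒ blocked
  5. Bb → Mm ← Tt — Mm:collider[blocks] ⇒ blocked
  6. Bb → Mm ← Ee ← Tt — Mm:collider[blocks]; Ee:chain[open] ⇒ blocked
Since every path is blocked, d-separation holds.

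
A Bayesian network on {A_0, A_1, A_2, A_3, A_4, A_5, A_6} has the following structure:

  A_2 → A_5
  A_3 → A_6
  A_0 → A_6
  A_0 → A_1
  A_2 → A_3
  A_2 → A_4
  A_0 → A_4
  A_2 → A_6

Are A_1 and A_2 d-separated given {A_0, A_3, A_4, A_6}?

Yes

There are 3 undirected paths between A_1 and A_2; checking each against the conditioning set {A_0, A_3, A_4, A_6}:
  1. A_1 ← A_0 → A_6 ← A_3 ← A_2 — A_0:fork[blocks]; A_6:collider[open]; A_3:chain[blocks] ⇒ blocked
  2. A_1 ← A_0 → A_6 ← A_2 — A_0:fork[blocks]; A_6:collider[open] ⇒ blocked
  3. A_1 ← A_0 → A_4 ← A_2 — A_0:fork[blocks]; A_4:collider[open] ⇒ blocked
Since every path is blocked, d-separation holds.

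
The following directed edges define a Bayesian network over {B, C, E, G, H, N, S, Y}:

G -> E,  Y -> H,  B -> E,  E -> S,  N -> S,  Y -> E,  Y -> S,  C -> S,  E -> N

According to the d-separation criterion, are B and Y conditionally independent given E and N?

There are 3 undirected paths between B and Y; checking each against the conditioning set {E, N}:
Path 1: B → E → S ← Y
  E is a chain here and E is conditioned on, so the path is blocked at E.
Path 2: B → E → N → S ← Y
  E is a chain here and E is conditioned on, so the path is blocked at E.
Path 3: B → E ← Y
  E is a collider and E is conditioned on, which opens it — no node blocks this path, so it is active.
Because an active path exists, B and Y are not d-separated.

No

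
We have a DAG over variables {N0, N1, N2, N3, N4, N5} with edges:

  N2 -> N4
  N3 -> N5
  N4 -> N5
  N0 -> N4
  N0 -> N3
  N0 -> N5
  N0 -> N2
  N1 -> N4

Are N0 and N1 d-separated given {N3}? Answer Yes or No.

4 paths connect N0 and N1; each must be blocked for d-separation to hold:
Path 1: N0 → N3 → N5 ← N4 ← N1
  N3 is a chain here and N3 is conditioned on, so the path is blocked at N3.
Path 2: N0 → N2 → N4 ← N1
  N4 is a collider here and neither N4 nor any of its descendants is conditioned on, so the collider stays closed — the path is blocked at N4.
Path 3: N0 → N4 ← N1
  N4 is a collider here and neither N4 nor any of its descendants is conditioned on, so the collider stays closed — the path is blocked at N4.
Path 4: N0 → N5 ← N4 ← N1
  N5 is a collider here and neither N5 nor any of its descendants is conditioned on, so the collider stays closed — the path is blocked at N5.
Since every path is blocked, d-separation holds.

Yes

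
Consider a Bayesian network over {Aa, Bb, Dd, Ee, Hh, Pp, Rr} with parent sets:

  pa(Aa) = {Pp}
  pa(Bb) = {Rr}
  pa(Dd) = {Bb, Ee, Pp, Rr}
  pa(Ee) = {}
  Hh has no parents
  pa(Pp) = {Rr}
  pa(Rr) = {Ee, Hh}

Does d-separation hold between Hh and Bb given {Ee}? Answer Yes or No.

4 paths connect Hh and Bb; each must be blocked for d-separation to hold:
Path 1: Hh → Rr ← Ee → Dd ← Bb
  Rr is a collider here and neither Rr nor any of its descendants is conditioned on, so the collider stays closed — the path is blocked at Rr.
Path 2: Hh → Rr → Pp → Dd ← Bb
  Dd is a collider here and neither Dd nor any of its descendants is conditioned on, so the collider stays closed — the path is blocked at Dd.
Path 3: Hh → Rr → Dd ← Bb
  Dd is a collider here and neither Dd nor any of its descendants is conditioned on, so the collider stays closed — the path is blocked at Dd.
Path 4: Hh → Rr → Bb
  Rr is a chain and Rr is not conditioned on — no node blocks this path, so it is active.
Since the path Hh → Rr → Bb is active, Hh and Bb are not d-separated given {Ee}.

No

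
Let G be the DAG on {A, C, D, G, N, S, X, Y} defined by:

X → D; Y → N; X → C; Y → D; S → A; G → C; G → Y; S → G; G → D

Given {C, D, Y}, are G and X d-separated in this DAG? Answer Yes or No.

Enumerating the 3 paths from G to X and testing each for blocking by {C, D, Y}:
Path 1: G → C ← X
  C is a collider and C is conditioned on, which opens it — no node blocks this path, so it is active.
Path 2: G → Y → D ← X
  Y is a chain here and Y is conditioned on, so the path is blocked at Y.
Path 3: G → D ← X
  D is a collider and D is conditioned on, which opens it — no node blocks this path, so it is active.
Because an active path exists, G and X are not d-separated.

No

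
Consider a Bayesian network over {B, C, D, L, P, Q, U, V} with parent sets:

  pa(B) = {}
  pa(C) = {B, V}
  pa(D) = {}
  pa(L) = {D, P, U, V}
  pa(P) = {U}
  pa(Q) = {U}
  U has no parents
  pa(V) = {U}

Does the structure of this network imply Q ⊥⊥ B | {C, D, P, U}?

Enumerating the 3 paths from Q to B and testing each for blocking by {C, D, P, U}:
  1. Q ← U → P → L ← V → C ← B — U:fork[blocks]; P:chain[blocks]; L:collider[blocks]; V:fork[open]; C:collider[open] ⇒ blocked
  2. Q ← U → V → C ← B — U:fork[blocks]; V:chain[open]; C:collider[open] ⇒ blocked
  3. Q ← U → L ← V → C ← B — U:fork[blocks]; L:collider[blocks]; V:fork[open]; C:collider[open] ⇒ blocked
Since every path is blocked, d-separation holds.

Yes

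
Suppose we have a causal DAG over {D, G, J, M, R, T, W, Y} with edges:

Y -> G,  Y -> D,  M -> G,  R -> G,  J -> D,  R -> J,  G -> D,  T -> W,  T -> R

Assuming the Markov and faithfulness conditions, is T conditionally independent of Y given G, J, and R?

Yes

There are 4 undirected paths between T and Y; checking each against the conditioning set {G, J, R}:
Path 1: T → R → J → D ← G ← Y
  R is a chain here and R is conditioned on, so the path is blocked at R.
Path 2: T → R → J → D ← Y
  R is a chain here and R is conditioned on, so the path is blocked at R.
Path 3: T → R → G → D ← Y
  R is a chain here and R is conditioned on, so the path is blocked at R.
Path 4: T → R → G ← Y
  R is a chain here and R is conditioned on, so the path is blocked at R.
All paths are blocked; T ⊥ Y | {G, J, R} holds.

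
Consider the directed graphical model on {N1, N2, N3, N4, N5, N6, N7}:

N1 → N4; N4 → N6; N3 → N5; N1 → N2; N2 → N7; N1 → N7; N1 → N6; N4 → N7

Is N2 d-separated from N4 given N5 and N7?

There are 6 undirected paths between N2 and N4; checking each against the conditioning set {N5, N7}:
Path 1: N2 → N7 ← N4
  N7 is a collider and N7 is conditioned on, which opens it — no node blocks this path, so it is active.
Path 2: N2 → N7 ← N1 → N4
  N7 is a collider and N7 is conditioned on, which opens it; N1 is a fork and N1 is not conditioned on — no node blocks this path, so it is active.
Path 3: N2 → N7 ← N1 → N6 ← N4
  N6 is a collider here and neither N6 nor any of its descendants is conditioned on, so the collider stays closed — the path is blocked at N6.
Path 4: N2 ← N1 → N4
  N1 is a fork and N1 is not conditioned on — no node blocks this path, so it is active.
Path 5: N2 ← N1 → N7 ← N4
  N1 is a fork and N1 is not conditioned on; N7 is a collider and N7 is conditioned on, which opens it — no node blocks this path, so it is active.
Path 6: N2 ← N1 → N6 ← N4
  N6 is a collider here and neither N6 nor any of its descendants is conditioned on, so the collider stays closed — the path is blocked at N6.
Because an active path exists, N2 and N4 are not d-separated.

No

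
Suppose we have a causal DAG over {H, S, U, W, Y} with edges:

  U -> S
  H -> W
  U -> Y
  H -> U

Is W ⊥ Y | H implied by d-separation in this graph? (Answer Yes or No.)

There is one path between W and Y:
Path 1: W ← H → U → Y
  H is a fork here and H is conditioned on, so the path is blocked at H.
All paths are blocked; W ⊥ Y | {H} holds.

Yes — W and Y are d-separated given {H}.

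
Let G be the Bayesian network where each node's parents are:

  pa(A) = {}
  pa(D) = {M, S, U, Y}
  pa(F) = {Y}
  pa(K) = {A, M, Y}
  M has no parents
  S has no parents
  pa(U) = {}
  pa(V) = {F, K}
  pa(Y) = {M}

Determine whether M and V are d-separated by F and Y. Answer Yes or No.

No

We examine all 6 paths between M and V:
Path 1: M → K ← Y → F → V
  K is a collider here and neither K nor any of its descendants is conditioned on, so the collider stays closed — the path is blocked at K.
Path 2: M → K → V
  K is a chain and K is not conditioned on — no node blocks this path, so it is active.
Path 3: M → Y → K → V
  Y is a chain here and Y is conditioned on, so the path is blocked at Y.
Path 4: M → Y → F → V
  Y is a chain here and Y is conditioned on, so the path is blocked at Y.
Path 5: M → D ← Y → K → V
  D is a collider here and neither D nor any of its descendants is conditioned on, so the collider stays closed — the path is blocked at D.
Path 6: M → D ← Y → F → V
  D is a collider here and neither D nor any of its descendants is conditioned on, so the collider stays closed — the path is blocked at D.
Since the path M → K → V is active, M and V are not d-separated given {F, Y}.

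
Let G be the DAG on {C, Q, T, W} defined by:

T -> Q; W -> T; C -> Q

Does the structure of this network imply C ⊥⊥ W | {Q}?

Only one path connects C and W:
Path 1: C → Q ← T ← W
  Q is a collider and Q is conditioned on, which opens it; T is a chain and T is not conditioned on — no node blocks this path, so it is active.
Because an active path exists, C and W are not d-separated.

No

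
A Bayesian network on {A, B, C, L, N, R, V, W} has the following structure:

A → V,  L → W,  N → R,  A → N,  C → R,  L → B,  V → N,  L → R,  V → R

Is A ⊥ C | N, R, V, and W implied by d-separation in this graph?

We examine all 4 paths between A and C:
Path 1: A → V → R ← C
  V is a chain here and V is conditioned on, so the path is blocked at V.
Path 2: A → V → N → R ← C
  V is a chain here and V is conditioned on, so the path is blocked at V.
Path 3: A → N → R ← C
  N is a chain here and N is conditioned on, so the path is blocked at N.
Path 4: A → N ← V → R ← C
  V is a fork here and V is conditioned on, so the path is blocked at V.
All paths are blocked; A ⊥ C | {N, R, V, W} holds.

Yes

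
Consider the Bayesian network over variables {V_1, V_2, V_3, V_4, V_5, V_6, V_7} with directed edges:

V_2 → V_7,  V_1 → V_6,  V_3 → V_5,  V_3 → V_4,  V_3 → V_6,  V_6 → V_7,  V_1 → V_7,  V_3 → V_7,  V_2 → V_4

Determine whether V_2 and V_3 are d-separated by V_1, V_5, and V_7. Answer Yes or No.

No

There are 4 undirected paths between V_2 and V_3; checking each against the conditioning set {V_1, V_5, V_7}:
  1. V_2 → V_7 ← V_3 — V_7:collider[open] ⇒ active
  2. V_2 → V_7 ← V_6 ← V_3 — V_7:collider[open]; V_6:chain[open] ⇒ active
  3. V_2 → V_7 ← V_1 → V_6 ← V_3 — V_7:collider[open]; V_1:fork[blocks]; V_6:collider[open] ⇒ blocked
  4. V_2 → V_4 ← V_3 — V_4:collider[blocks] ⇒ blocked
Since the path V_2 → V_7 ← V_3 is active, V_2 and V_3 are not d-separated given {V_1, V_5, V_7}.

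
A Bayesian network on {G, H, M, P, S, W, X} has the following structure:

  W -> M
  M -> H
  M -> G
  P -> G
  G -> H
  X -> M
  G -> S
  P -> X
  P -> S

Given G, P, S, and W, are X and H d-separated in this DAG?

There are 6 undirected paths between X and H; checking each against the conditioning set {G, P, S, W}:
Path 1: X → M → H
  M is a chain and M is not conditioned on — no node blocks this path, so it is active.
Path 2: X → M → G → H
  G is a chain here and G is conditioned on, so the path is blocked at G.
Path 3: X ← P → G ← M → H
  P is a fork here and P is conditioned on, so the path is blocked at P.
Path 4: X ← P → G → H
  P is a fork here and P is conditioned on, so the path is blocked at P.
Path 5: X ← P → S ← G ← M → H
  P is a fork here and P is conditioned on, so the path is blocked at P.
Path 6: X ← P → S ← G → H
  P is a fork here and P is conditioned on, so the path is blocked at P.
Since the path X → M → H is active, X and H are not d-separated given {G, P, S, W}.

No — X and H are not d-separated given {G, P, S, W}.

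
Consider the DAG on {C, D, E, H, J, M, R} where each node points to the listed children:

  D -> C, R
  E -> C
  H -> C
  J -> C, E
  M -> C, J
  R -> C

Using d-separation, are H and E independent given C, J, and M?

No

3 paths connect H and E; each must be blocked for d-separation to hold:
Path 1: H → C ← E
  C is a collider and C is conditioned on, which opens it — no node blocks this path, so it is active.
Path 2: H → C ← J → E
  J is a fork here and J is conditioned on, so the path is blocked at J.
Path 3: H → C ← M → J → E
  M is a fork here and M is conditioned on, so the path is blocked at M.
Because an active path exists, H and E are not d-separated.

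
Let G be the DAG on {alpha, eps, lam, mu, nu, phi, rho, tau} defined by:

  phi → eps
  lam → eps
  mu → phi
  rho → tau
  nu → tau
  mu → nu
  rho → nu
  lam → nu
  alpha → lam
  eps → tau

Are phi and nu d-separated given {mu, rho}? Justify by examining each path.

Yes

There are 4 undirected paths between phi and nu; checking each against the conditioning set {mu, rho}:
Path 1: phi → eps ← lam → nu
  eps is a collider here and neither eps nor any of its descendants is conditioned on, so the collider stays closed — the path is blocked at eps.
Path 2: phi → eps → tau ← rho → nu
  tau is a collider here and neither tau nor any of its descendants is conditioned on, so the collider stays closed — the path is blocked at tau.
Path 3: phi → eps → tau ← nu
  tau is a collider here and neither tau nor any of its descendants is conditioned on, so the collider stays closed — the path is blocked at tau.
Path 4: phi ← mu → nu
  mu is a fork here and mu is conditioned on, so the path is blocked at mu.
Since every path is blocked, d-separation holds.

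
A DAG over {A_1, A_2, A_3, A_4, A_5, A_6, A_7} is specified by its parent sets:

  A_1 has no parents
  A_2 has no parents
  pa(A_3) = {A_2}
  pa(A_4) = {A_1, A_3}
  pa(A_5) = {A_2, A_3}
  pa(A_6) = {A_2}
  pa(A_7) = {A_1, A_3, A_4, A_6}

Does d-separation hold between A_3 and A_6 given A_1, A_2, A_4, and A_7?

Enumerating the 5 paths from A_3 to A_6 and testing each for blocking by {A_1, A_2, A_4, A_7}:
  1. A_3 ← A_2 → A_6 — A_2:fork[blocks] ⇒ blocked
  2. A_3 → A_7 ← A_6 — A_7:collider[open] ⇒ active
  3. A_3 → A_5 ← A_2 → A_6 — A_5:collider[blocks]; A_2:fork[blocks] ⇒ blocked
  4. A_3 → A_4 ← A_1 → A_7 ← A_6 — A_4:collider[open]; A_1:fork[blocks]; A_7:collider[open] ⇒ blocked
  5. A_3 → A_4 → A_7 ← A_6 — A_4:chain[blocks]; A_7:collider[open] ⇒ blocked
Because an active path exists, A_3 and A_6 are not d-separated.

No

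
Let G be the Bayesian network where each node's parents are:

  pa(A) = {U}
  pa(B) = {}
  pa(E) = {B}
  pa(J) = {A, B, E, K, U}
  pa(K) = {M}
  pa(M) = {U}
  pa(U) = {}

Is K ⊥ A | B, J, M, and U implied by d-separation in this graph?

No

There are 4 undirected paths between K and A; checking each against the conditioning set {B, J, M, U}:
Path 1: K → J ← A
  J is a collider and J is conditioned on, which opens it — no node blocks this path, so it is active.
Path 2: K → J ← U → A
  U is a fork here and U is conditioned on, so the path is blocked at U.
Path 3: K ← M ← U → J ← A
  M is a chain here and M is conditioned on, so the path is blocked at M.
Path 4: K ← M ← U → A
  M is a chain here and M is conditioned on, so the path is blocked at M.
At least one path is unblocked, so d-separation fails.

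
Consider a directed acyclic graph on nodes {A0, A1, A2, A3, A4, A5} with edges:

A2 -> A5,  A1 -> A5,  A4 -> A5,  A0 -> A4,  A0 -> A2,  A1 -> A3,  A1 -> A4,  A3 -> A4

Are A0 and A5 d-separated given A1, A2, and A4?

Yes

There are 4 undirected paths between A0 and A5; checking each against the conditioning set {A1, A2, A4}:
  1. A0 → A2 → A5 — A2:chain[blocks] ⇒ blocked
  2. A0 → A4 ← A1 → A5 — A4:collider[open]; A1:fork[blocks] ⇒ blocked
  3. A0 → A4 ← A3 ← A1 → A5 — A4:collider[open]; A3:chain[open]; A1:fork[blocks] ⇒ blocked
  4. A0 → A4 → A5 — A4:chain[blocks] ⇒ blocked
All paths are blocked; A0 ⊥ A5 | {A1, A2, A4} holds.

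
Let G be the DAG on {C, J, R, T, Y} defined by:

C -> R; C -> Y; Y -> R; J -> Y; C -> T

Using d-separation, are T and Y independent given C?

2 paths connect T and Y; each must be blocked for d-separation to hold:
  1. T ← C → Y — C:fork[blocks] ⇒ blocked
  2. T ← C → R ← Y — C:fork[blocks]; R:collider[blocks] ⇒ blocked
Since every path is blocked, d-separation holds.

Yes — T and Y are d-separated given {C}.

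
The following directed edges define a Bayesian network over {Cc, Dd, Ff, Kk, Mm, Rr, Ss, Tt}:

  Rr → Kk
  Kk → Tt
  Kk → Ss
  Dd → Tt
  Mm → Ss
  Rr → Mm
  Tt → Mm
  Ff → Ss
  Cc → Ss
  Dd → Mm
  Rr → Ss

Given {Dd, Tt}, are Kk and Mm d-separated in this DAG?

There are 6 undirected paths between Kk and Mm; checking each against the conditioning set {Dd, Tt}:
Path 1: Kk ← Rr → Mm
  Rr is a fork and Rr is not conditioned on — no node blocks this path, so it is active.
Path 2: Kk ← Rr → Ss ← Mm
  Ss is a collider here and neither Ss nor any of its descendants is conditioned on, so the collider stays closed — the path is blocked at Ss.
Path 3: Kk → Tt ← Dd → Mm
  Dd is a fork here and Dd is conditioned on, so the path is blocked at Dd.
Path 4: Kk → Tt → Mm
  Tt is a chain here and Tt is conditioned on, so the path is blocked at Tt.
Path 5: Kk → Ss ← Rr → Mm
  Ss is a collider here and neither Ss nor any of its descendants is conditioned on, so the collider stays closed — the path is blocked at Ss.
Path 6: Kk → Ss ← Mm
  Ss is a collider here and neither Ss nor any of its descendants is conditioned on, so the collider stays closed — the path is blocked at Ss.
Because an active path exists, Kk and Mm are not d-separated.

No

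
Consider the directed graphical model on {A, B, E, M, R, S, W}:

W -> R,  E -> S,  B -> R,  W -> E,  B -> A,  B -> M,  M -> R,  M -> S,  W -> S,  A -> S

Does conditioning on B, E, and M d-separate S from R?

Enumerating the 6 paths from S to R and testing each for blocking by {B, E, M}:
Path 1: S ← E ← W → R
  E is a chain here and E is conditioned on, so the path is blocked at E.
Path 2: S ← M → R
  M is a fork here and M is conditioned on, so the path is blocked at M.
Path 3: S ← M ← B → R
  M is a chain here and M is conditioned on, so the path is blocked at M.
Path 4: S ← W → R
  W is a fork and W is not conditioned on — no node blocks this path, so it is active.
Path 5: S ← A ← B → M → R
  B is a fork here and B is conditioned on, so the path is blocked at B.
Path 6: S ← A ← B → R
  B is a fork here and B is conditioned on, so the path is blocked at B.
Since the path S ← W → R is active, S and R are not d-separated given {B, E, M}.

No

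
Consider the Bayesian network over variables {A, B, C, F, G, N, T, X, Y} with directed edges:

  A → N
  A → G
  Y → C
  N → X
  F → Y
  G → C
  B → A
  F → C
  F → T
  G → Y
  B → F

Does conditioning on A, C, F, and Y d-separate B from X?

Yes

We examine all 5 paths between B and X:
Path 1: B → A → N → X
  A is a chain here and A is conditioned on, so the path is blocked at A.
Path 2: B → F → C ← G ← A → N → X
  F is a chain here and F is conditioned on, so the path is blocked at F.
Path 3: B → F → C ← Y ← G ← A → N → X
  F is a chain here and F is conditioned on, so the path is blocked at F.
Path 4: B → F → Y ← G ← A → N → X
  F is a chain here and F is conditioned on, so the path is blocked at F.
Path 5: B → F → Y → C ← G ← A → N → X
  F is a chain here and F is conditioned on, so the path is blocked at F.
Every path is blocked, so B and X are d-separated given {A, C, F, Y}.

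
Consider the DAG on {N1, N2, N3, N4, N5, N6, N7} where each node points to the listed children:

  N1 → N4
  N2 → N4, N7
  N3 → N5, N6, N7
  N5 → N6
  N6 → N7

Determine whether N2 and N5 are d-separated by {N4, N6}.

Enumerating the 4 paths from N2 to N5 and testing each for blocking by {N4, N6}:
Path 1: N2 → N7 ← N6 ← N3 → N5
  N7 is a collider here and neither N7 nor any of its descendants is conditioned on, so the collider stays closed — the path is blocked at N7.
Path 2: N2 → N7 ← N6 ← N5
  N7 is a collider here and neither N7 nor any of its descendants is conditioned on, so the collider stays closed — the path is blocked at N7.
Path 3: N2 → N7 ← N3 → N6 ← N5
  N7 is a collider here and neither N7 nor any of its descendants is conditioned on, so the collider stays closed — the path is blocked at N7.
Path 4: N2 → N7 ← N3 → N5
  N7 is a collider here and neither N7 nor any of its descendants is conditioned on, so the collider stays closed — the path is blocked at N7.
Since every path is blocked, d-separation holds.

Yes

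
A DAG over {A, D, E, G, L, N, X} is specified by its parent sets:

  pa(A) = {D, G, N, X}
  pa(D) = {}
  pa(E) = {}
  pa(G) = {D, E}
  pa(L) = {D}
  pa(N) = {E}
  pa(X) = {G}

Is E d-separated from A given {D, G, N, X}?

Yes

Enumerating the 4 paths from E to A and testing each for blocking by {D, G, N, X}:
Path 1: E → G → X → A
  G is a chain here and G is conditioned on, so the path is blocked at G.
Path 2: E → G ← D → A
  D is a fork here and D is conditioned on, so the path is blocked at D.
Path 3: E → G → A
  G is a chain here and G is conditioned on, so the path is blocked at G.
Path 4: E → N → A
  N is a chain here and N is conditioned on, so the path is blocked at N.
All paths are blocked; E ⊥ A | {D, G, N, X} holds.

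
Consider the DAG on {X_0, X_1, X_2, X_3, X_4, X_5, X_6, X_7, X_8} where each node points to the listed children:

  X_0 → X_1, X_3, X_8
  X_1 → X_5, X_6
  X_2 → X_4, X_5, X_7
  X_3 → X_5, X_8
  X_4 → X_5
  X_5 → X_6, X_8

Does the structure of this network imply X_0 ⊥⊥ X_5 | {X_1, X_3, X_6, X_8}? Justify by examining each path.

No

We examine all 6 paths between X_0 and X_5:
  1. X_0 → X_3 → X_5 — X_3:chain[blocks] ⇒ blocked
  2. X_0 → X_3 → X_8 ← X_5 — X_3:chain[blocks]; X_8:collider[open] ⇒ blocked
  3. X_0 → X_1 → X_6 ← X_5 — X_1:chain[blocks]; X_6:collider[open] ⇒ blocked
  4. X_0 → X_1 → X_5 — X_1:chain[blocks] ⇒ blocked
  5. X_0 → X_8 ← X_3 → X_5 — X_8:collider[open]; X_3:fork[blocks] ⇒ blocked
  6. X_0 → X_8 ← X_5 — X_8:collider[open] ⇒ active
Because an active path exists, X_0 and X_5 are not d-separated.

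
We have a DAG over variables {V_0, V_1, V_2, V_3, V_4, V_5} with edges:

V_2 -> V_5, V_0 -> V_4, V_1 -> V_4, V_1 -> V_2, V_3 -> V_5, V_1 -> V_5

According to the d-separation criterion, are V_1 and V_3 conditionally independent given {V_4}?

Yes

2 paths connect V_1 and V_3; each must be blocked for d-separation to hold:
Path 1: V_1 → V_5 ← V_3
  V_5 is a collider here and neither V_5 nor any of its descendants is conditioned on, so the collider stays closed — the path is blocked at V_5.
Path 2: V_1 → V_2 → V_5 ← V_3
  V_5 is a collider here and neither V_5 nor any of its descendants is conditioned on, so the collider stays closed — the path is blocked at V_5.
Every path is blocked, so V_1 and V_3 are d-separated given {V_4}.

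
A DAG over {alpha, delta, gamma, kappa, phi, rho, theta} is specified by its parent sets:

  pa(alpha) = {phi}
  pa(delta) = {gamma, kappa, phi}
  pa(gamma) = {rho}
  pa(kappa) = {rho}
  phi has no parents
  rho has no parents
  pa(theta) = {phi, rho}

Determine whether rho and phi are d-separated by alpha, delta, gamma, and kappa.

Yes

Enumerating the 3 paths from rho to phi and testing each for blocking by {alpha, delta, gamma, kappa}:
  1. rho → gamma → delta ← phi — gamma:chain[blocks]; delta:collider[open] ⇒ blocked
  2. rho → theta ← phi — theta:collider[blocks] ⇒ blocked
  3. rho → kappa → delta ← phi — kappa:chain[blocks]; delta:collider[open] ⇒ blocked
Since every path is blocked, d-separation holds.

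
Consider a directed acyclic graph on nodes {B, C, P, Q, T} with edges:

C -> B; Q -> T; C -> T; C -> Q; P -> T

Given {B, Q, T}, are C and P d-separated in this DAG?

No — C and P are not d-separated given {B, Q, T}.

2 paths connect C and P; each must be blocked for d-separation to hold:
  1. C → T ← P — T:collider[open] ⇒ active
  2. C → Q → T ← P — Q:chain[blocks]; T:collider[open] ⇒ blocked
At least one path is unblocked, so d-separation fails.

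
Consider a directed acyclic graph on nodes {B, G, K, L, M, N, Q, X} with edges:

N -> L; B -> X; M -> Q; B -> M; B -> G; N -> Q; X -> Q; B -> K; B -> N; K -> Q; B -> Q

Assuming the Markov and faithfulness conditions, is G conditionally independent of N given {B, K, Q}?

There are 5 undirected paths between G and N; checking each against the conditioning set {B, K, Q}:
Path 1: G ← B → M → Q ← N
  B is a fork here and B is conditioned on, so the path is blocked at B.
Path 2: G ← B → K → Q ← N
  B is a fork here and B is conditioned on, so the path is blocked at B.
Path 3: G ← B → N
  B is a fork here and B is conditioned on, so the path is blocked at B.
Path 4: G ← B → X → Q ← N
  B is a fork here and B is conditioned on, so the path is blocked at B.
Path 5: G ← B → Q ← N
  B is a fork here and B is conditioned on, so the path is blocked at B.
Since every path is blocked, d-separation holds.

Yes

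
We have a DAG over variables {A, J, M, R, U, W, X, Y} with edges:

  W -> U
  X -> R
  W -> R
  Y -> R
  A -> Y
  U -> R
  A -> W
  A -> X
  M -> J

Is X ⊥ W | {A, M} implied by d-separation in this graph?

Enumerating the 6 paths from X to W and testing each for blocking by {A, M}:
Path 1: X ← A → W
  A is a fork here and A is conditioned on, so the path is blocked at A.
Path 2: X ← A → Y → R ← W
  A is a fork here and A is conditioned on, so the path is blocked at A.
Path 3: X ← A → Y → R ← U ← W
  A is a fork here and A is conditioned on, so the path is blocked at A.
Path 4: X → R ← W
  R is a collider here and neither R nor any of its descendants is conditioned on, so the collider stays closed — the path is blocked at R.
Path 5: X → R ← U ← W
  R is a collider here and neither R nor any of its descendants is conditioned on, so the collider stays closed — the path is blocked at R.
Path 6: X → R ← Y ← A → W
  R is a collider here and neither R nor any of its descendants is conditioned on, so the collider stays closed — the path is blocked at R.
All paths are blocked; X ⊥ W | {A, M} holds.

Yes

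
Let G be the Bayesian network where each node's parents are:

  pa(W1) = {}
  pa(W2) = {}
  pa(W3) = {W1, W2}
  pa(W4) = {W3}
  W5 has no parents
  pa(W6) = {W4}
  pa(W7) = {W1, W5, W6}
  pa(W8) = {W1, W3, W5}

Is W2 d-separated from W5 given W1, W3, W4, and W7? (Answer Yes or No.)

Yes

There are 6 undirected paths between W2 and W5; checking each against the conditioning set {W1, W3, W4, W7}:
  1. W2 → W3 → W4 → W6 → W7 ← W5 — W3:chain[blocks]; W4:chain[blocks]; W6:chain[open]; W7:collider[open] ⇒ blocked
  2. W2 → W3 → W4 → W6 → W7 ← W1 → W8 ← W5 — W3:chain[blocks]; W4:chain[blocks]; W6:chain[open]; W7:collider[open]; W1:fork[blocks]; W8:collider[blocks] ⇒ blocked
  3. W2 → W3 ← W1 → W7 ← W5 — W3:collider[open]; W1:fork[blocks]; W7:collider[open] ⇒ blocked
  4. W2 → W3 ← W1 → W8 ← W5 — W3:collider[open]; W1:fork[blocks]; W8:collider[blocks] ⇒ blocked
  5. W2 → W3 → W8 ← W5 — W3:chain[blocks]; W8:collider[blocks] ⇒ blocked
  6. W2 → W3 → W8 ← W1 → W7 ← W5 — W3:chain[blocks]; W8:collider[blocks]; W1:fork[blocks]; W7:collider[open] ⇒ blocked
All paths are blocked; W2 ⊥ W5 | {W1, W3, W4, W7} holds.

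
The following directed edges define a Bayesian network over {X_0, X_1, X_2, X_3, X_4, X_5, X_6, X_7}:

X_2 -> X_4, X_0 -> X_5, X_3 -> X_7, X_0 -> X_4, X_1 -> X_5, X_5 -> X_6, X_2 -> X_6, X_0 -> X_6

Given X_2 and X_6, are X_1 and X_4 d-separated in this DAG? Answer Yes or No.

4 paths connect X_1 and X_4; each must be blocked for d-separation to hold:
Path 1: X_1 → X_5 ← X_0 → X_4
  X_5 is a collider and its descendant X_6 is conditioned on, which opens it; X_0 is a fork and X_0 is not conditioned on — no node blocks this path, so it is active.
Path 2: X_1 → X_5 ← X_0 → X_6 ← X_2 → X_4
  X_2 is a fork here and X_2 is conditioned on, so the path is blocked at X_2.
Path 3: X_1 → X_5 → X_6 ← X_2 → X_4
  X_2 is a fork here and X_2 is conditioned on, so the path is blocked at X_2.
Path 4: X_1 → X_5 → X_6 ← X_0 → X_4
  X_5 is a chain and X_5 is not conditioned on; X_6 is a collider and X_6 is conditioned on, which opens it; X_0 is a fork and X_0 is not conditioned on — no node blocks this path, so it is active.
Because an active path exists, X_1 and X_4 are not d-separated.

No — X_1 and X_4 are not d-separated given {X_2, X_6}.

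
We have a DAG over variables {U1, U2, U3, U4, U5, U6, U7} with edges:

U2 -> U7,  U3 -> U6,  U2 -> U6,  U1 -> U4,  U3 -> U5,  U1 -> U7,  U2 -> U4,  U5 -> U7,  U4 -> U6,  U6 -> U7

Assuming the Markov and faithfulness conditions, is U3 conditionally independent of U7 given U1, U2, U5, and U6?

We examine all 6 paths between U3 and U7:
  1. U3 → U5 → U7 — U5:chain[blocks] ⇒ blocked
  2. U3 → U6 ← U2 → U7 — U6:collider[open]; U2:fork[blocks] ⇒ blocked
  3. U3 → U6 ← U2 → U4 ← U1 → U7 — U6:collider[open]; U2:fork[blocks]; U4:collider[open]; U1:fork[blocks] ⇒ blocked
  4. U3 → U6 → U7 — U6:chain[blocks] ⇒ blocked
  5. U3 → U6 ← U4 ← U2 → U7 — U6:collider[open]; U4:chain[open]; U2:fork[blocks] ⇒ blocked
  6. U3 → U6 ← U4 ← U1 → U7 — U6:collider[open]; U4:chain[open]; U1:fork[blocks] ⇒ blocked
All paths are blocked; U3 ⊥ U7 | {U1, U2, U5, U6} holds.

Yes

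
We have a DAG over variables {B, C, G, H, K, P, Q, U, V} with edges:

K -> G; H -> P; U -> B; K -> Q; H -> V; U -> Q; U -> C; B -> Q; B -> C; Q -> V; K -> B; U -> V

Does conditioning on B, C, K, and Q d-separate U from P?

Yes — U and P are d-separated given {B, C, K, Q}.

Enumerating the 6 paths from U to P and testing each for blocking by {B, C, K, Q}:
Path 1: U → Q → V ← H → P
  Q is a chain here and Q is conditioned on, so the path is blocked at Q.
Path 2: U → V ← H → P
  V is a collider here and neither V nor any of its descendants is conditioned on, so the collider stays closed — the path is blocked at V.
Path 3: U → C ← B → Q → V ← H → P
  B is a fork here and B is conditioned on, so the path is blocked at B.
Path 4: U → C ← B ← K → Q → V ← H → P
  B is a chain here and B is conditioned on, so the path is blocked at B.
Path 5: U → B → Q → V ← H → P
  B is a chain here and B is conditioned on, so the path is blocked at B.
Path 6: U → B ← K → Q → V ← H → P
  K is a fork here and K is conditioned on, so the path is blocked at K.
All paths are blocked; U ⊥ P | {B, C, K, Q} holds.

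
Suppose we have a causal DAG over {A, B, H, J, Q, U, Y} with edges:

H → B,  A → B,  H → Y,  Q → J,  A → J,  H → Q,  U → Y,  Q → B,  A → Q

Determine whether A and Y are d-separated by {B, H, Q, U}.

Yes

Enumerating the 6 paths from A to Y and testing each for blocking by {B, H, Q, U}:
Path 1: A → Q ← H → Y
  H is a fork here and H is conditioned on, so the path is blocked at H.
Path 2: A → Q → B ← H → Y
  Q is a chain here and Q is conditioned on, so the path is blocked at Q.
Path 3: A → J ← Q ← H → Y
  J is a collider here and neither J nor any of its descendants is conditioned on, so the collider stays closed — the path is blocked at J.
Path 4: A → J ← Q → B ← H → Y
  J is a collider here and neither J nor any of its descendants is conditioned on, so the collider stays closed — the path is blocked at J.
Path 5: A → B ← Q ← H → Y
  Q is a chain here and Q is conditioned on, so the path is blocked at Q.
Path 6: A → B ← H → Y
  H is a fork here and H is conditioned on, so the path is blocked at H.
Every path is blocked, so A and Y are d-separated given {B, H, Q, U}.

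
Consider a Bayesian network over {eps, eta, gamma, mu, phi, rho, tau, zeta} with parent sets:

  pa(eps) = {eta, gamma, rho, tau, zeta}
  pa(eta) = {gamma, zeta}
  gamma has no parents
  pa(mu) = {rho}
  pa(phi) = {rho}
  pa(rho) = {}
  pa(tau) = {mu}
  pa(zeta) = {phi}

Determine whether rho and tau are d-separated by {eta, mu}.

Yes

We examine all 5 paths between rho and tau:
Path 1: rho → eps ← tau
  eps is a collider here and neither eps nor any of its descendants is conditioned on, so the collider stays closed — the path is blocked at eps.
Path 2: rho → mu → tau
  mu is a chain here and mu is conditioned on, so the path is blocked at mu.
Path 3: rho → phi → zeta → eps ← tau
  eps is a collider here and neither eps nor any of its descendants is conditioned on, so the collider stays closed — the path is blocked at eps.
Path 4: rho → phi → zeta → eta → eps ← tau
  eta is a chain here and eta is conditioned on, so the path is blocked at eta.
Path 5: rho → phi → zeta → eta ← gamma → eps ← tau
  eps is a collider here and neither eps nor any of its descendants is conditioned on, so the collider stays closed — the path is blocked at eps.
Every path is blocked, so rho and tau are d-separated given {eta, mu}.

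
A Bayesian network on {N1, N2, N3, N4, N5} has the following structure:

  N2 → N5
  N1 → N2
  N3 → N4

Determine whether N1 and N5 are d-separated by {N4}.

No — N1 and N5 are not d-separated given {N4}.

Only one path connects N1 and N5:
Path 1: N1 → N2 → N5
  N2 is a chain and N2 is not conditioned on — no node blocks this path, so it is active.
At least one path is unblocked, so d-separation fails.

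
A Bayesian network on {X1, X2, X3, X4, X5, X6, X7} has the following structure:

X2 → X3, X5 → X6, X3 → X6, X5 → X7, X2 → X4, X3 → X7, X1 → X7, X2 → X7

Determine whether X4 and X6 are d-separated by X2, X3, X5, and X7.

Yes

4 paths connect X4 and X6; each must be blocked for d-separation to hold:
Path 1: X4 ← X2 → X3 → X6
  X2 is a fork here and X2 is conditioned on, so the path is blocked at X2.
Path 2: X4 ← X2 → X3 → X7 ← X5 → X6
  X2 is a fork here and X2 is conditioned on, so the path is blocked at X2.
Path 3: X4 ← X2 → X7 ← X5 → X6
  X2 is a fork here and X2 is conditioned on, so the path is blocked at X2.
Path 4: X4 ← X2 → X7 ← X3 → X6
  X2 is a fork here and X2 is conditioned on, so the path is blocked at X2.
Since every path is blocked, d-separation holds.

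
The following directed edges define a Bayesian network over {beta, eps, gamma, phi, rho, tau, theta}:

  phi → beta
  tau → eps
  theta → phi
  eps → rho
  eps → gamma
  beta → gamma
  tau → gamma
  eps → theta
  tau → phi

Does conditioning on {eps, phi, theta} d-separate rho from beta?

Yes

There are 6 undirected paths between rho and beta; checking each against the conditioning set {eps, phi, theta}:
Path 1: rho ← eps ← tau → gamma ← beta
  eps is a chain here and eps is conditioned on, so the path is blocked at eps.
Path 2: rho ← eps ← tau → phi → beta
  eps is a chain here and eps is conditioned on, so the path is blocked at eps.
Path 3: rho ← eps → theta → phi ← tau → gamma ← beta
  eps is a fork here and eps is conditioned on, so the path is blocked at eps.
Path 4: rho ← eps → theta → phi → beta
  eps is a fork here and eps is conditioned on, so the path is blocked at eps.
Path 5: rho ← eps → gamma ← tau → phi → beta
  eps is a fork here and eps is conditioned on, so the path is blocked at eps.
Path 6: rho ← eps → gamma ← beta
  eps is a fork here and eps is conditioned on, so the path is blocked at eps.
All paths are blocked; rho ⊥ beta | {eps, phi, theta} holds.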